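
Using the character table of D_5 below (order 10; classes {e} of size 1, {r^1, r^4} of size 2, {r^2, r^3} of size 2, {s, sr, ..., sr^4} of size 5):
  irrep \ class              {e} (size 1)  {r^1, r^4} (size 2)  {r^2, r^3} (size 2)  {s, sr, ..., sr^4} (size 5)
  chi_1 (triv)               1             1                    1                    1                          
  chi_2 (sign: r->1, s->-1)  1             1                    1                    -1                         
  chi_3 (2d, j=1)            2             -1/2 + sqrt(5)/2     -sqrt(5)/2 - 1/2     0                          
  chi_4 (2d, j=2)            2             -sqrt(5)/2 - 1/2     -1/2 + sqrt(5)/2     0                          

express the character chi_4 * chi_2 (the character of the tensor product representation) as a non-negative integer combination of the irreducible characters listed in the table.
chi_4 tensor chi_2 = chi_4 (all other irreducibles have multiplicity 0).

Details: The character of a tensor product is the pointwise product (chi_4 * chi_2)(C) = chi_4(C) * chi_2(C):
  {e}: (2)*(1), {r^1, r^4}: (-sqrt(5)/2 - 1/2)*(1), {r^2, r^3}: (-1/2 + sqrt(5)/2)*(1), {s, sr, ..., sr^4}: (0)*(-1)
so (chi_4 * chi_2) takes values
  {e} -> 2, {r^1, r^4} -> -sqrt(5)/2 - 1/2, {r^2, r^3} -> -1/2 + sqrt(5)/2, {s, sr, ..., sr^4} -> 0.
Now take the inner product of this character with each irreducible chi from the table, <chi_4*chi_2, chi> = (1/10) sum_C |C| (chi_4*chi_2)(C) conj(chi(C)):
  <chi_4*chi_2, chi_1> = (1/10)[1*(2)*conj(1) + 2*(-sqrt(5)/2 - 1/2)*conj(1) + 2*(-1/2 + sqrt(5)/2)*conj(1) + 5*(0)*conj(1)]
      = (1/10)[(2) + (-sqrt(5) - 1) + (-1 + sqrt(5)) + (0)] = 0/10 = 0
  <chi_4*chi_2, chi_2> = (1/10)[1*(2)*conj(1) + 2*(-sqrt(5)/2 - 1/2)*conj(1) + 2*(-1/2 + sqrt(5)/2)*conj(1) + 5*(0)*conj(-1)]
      = (1/10)[(2) + (-sqrt(5) - 1) + (-1 + sqrt(5)) + (0)] = 0/10 = 0
  <chi_4*chi_2, chi_3> = (1/10)[1*(2)*conj(2) + 2*(-sqrt(5)/2 - 1/2)*conj(-1/2 + sqrt(5)/2) + 2*(-1/2 + sqrt(5)/2)*conj(-sqrt(5)/2 - 1/2) + 5*(0)*conj(0)]
      = (1/10)[(4) + (-2) + (-2) + (0)] = 0/10 = 0
  <chi_4*chi_2, chi_4> = (1/10)[1*(2)*conj(2) + 2*(-sqrt(5)/2 - 1/2)*conj(-sqrt(5)/2 - 1/2) + 2*(-1/2 + sqrt(5)/2)*conj(-1/2 + sqrt(5)/2) + 5*(0)*conj(0)]
      = (1/10)[(4) + (sqrt(5) + 3) + (3 - sqrt(5)) + (0)] = 10/10 = 1
Hence the multiplicities are chi_4: 1. Dimension check: dim(chi_4)*dim(chi_2) = 2*1 = 2 and sum (mult * dim) = 1*2 = 2.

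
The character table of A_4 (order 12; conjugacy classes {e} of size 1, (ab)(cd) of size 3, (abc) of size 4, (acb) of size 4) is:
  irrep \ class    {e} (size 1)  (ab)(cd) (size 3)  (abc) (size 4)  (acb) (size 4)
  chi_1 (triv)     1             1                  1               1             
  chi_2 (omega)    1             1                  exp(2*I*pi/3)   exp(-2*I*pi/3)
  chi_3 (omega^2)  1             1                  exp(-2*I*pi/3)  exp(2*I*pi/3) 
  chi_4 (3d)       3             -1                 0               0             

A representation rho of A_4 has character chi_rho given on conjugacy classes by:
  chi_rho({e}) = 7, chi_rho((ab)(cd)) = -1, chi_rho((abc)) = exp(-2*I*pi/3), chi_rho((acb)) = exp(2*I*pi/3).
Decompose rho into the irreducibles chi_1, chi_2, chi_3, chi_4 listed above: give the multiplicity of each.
Multiplicities: chi_1: 0, chi_2: 0, chi_3: 1, chi_4: 2.

Why: Use <chi_rho, chi> = (1/|G|) sum_C |C| * chi_rho(C) * conj(chi(C)) with |G| = 12 for each irreducible chi in the table:
  <chi_rho, chi_1> = (1/12)[1*(7)*conj(1) + 3*(-1)*conj(1) + 4*(exp(-2*I*pi/3))*conj(1) + 4*(exp(2*I*pi/3))*conj(1)]
      = (1/12)[(7) + (-3) + (4*exp(-2*I*pi/3)) + (4*exp(2*I*pi/3))] = 0/12 = 0
  <chi_rho, chi_2> = (1/12)[1*(7)*conj(1) + 3*(-1)*conj(1) + 4*(exp(-2*I*pi/3))*conj(exp(2*I*pi/3)) + 4*(exp(2*I*pi/3))*conj(exp(-2*I*pi/3))]
      = (1/12)[(7) + (-3) + (4*exp(2*I*pi/3)) + (4*exp(-2*I*pi/3))] = 0/12 = 0
  <chi_rho, chi_3> = (1/12)[1*(7)*conj(1) + 3*(-1)*conj(1) + 4*(exp(-2*I*pi/3))*conj(exp(-2*I*pi/3)) + 4*(exp(2*I*pi/3))*conj(exp(2*I*pi/3))]
      = (1/12)[(7) + (-3) + (4) + (4)] = 12/12 = 1
  <chi_rho, chi_4> = (1/12)[1*(7)*conj(3) + 3*(-1)*conj(-1) + 4*(exp(-2*I*pi/3))*conj(0) + 4*(exp(2*I*pi/3))*conj(0)]
      = (1/12)[(21) + (3) + (0) + (0)] = 24/12 = 2
(Exp terms are combined using exp(i*s)*conj(exp(i*t)) = exp(i*(s-t)), and sums of them are collapsed using the identity that for every m > 1 the m distinct m-th roots of unity sum to 0, e.g. 1 + exp(2*I*pi/3) + exp(-2*I*pi/3) = 0.)
Dimension check: dim(rho) = sum (mult * dim) = 0*1 + 0*1 + 1*1 + 2*3 = 7 = chi_rho(e) = 7.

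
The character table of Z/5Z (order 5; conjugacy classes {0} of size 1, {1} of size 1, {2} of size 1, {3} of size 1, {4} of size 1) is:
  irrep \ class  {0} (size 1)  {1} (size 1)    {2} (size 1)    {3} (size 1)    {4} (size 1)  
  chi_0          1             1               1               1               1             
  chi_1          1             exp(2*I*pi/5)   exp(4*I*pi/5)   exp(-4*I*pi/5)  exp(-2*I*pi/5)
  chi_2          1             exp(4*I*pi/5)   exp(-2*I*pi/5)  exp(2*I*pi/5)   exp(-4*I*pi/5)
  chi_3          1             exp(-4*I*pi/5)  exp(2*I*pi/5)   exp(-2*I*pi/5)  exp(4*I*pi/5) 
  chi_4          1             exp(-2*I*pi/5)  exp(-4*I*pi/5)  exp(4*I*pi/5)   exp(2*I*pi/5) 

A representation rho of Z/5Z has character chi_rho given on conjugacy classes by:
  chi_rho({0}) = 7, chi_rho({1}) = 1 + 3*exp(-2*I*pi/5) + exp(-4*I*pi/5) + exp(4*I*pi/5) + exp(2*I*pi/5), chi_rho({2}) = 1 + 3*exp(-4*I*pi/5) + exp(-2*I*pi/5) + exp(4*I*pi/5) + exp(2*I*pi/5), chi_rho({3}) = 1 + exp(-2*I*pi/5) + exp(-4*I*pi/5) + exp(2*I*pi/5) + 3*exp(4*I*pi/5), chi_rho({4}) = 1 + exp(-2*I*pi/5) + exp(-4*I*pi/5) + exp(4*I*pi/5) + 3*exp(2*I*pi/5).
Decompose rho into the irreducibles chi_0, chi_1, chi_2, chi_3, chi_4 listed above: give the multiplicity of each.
Multiplicities: chi_0: 1, chi_1: 1, chi_2: 1, chi_3: 1, chi_4: 3.

Proof sketch: Use <chi_rho, chi> = (1/|G|) sum_C |C| * chi_rho(C) * conj(chi(C)) with |G| = 5 for each irreducible chi in the table:
  <chi_rho, chi_0> = (1/5)[1*(7)*conj(1) + 1*(1 + 3*exp(-2*I*pi/5) + exp(-4*I*pi/5) + exp(4*I*pi/5) + exp(2*I*pi/5))*conj(1) + 1*(1 + 3*exp(-4*I*pi/5) + exp(-2*I*pi/5) + exp(4*I*pi/5) + exp(2*I*pi/5))*conj(1) + 1*(1 + exp(-2*I*pi/5) + exp(-4*I*pi/5) + exp(2*I*pi/5) + 3*exp(4*I*pi/5))*conj(1) + 1*(1 + exp(-2*I*pi/5) + exp(-4*I*pi/5) + exp(4*I*pi/5) + 3*exp(2*I*pi/5))*conj(1)]
      = (1/5)[(7) + (1 + 3*exp(-2*I*pi/5) + exp(-4*I*pi/5) + exp(4*I*pi/5) + exp(2*I*pi/5)) + (1 + 3*exp(-4*I*pi/5) + exp(-2*I*pi/5) + exp(4*I*pi/5) + exp(2*I*pi/5)) + (1 + exp(-2*I*pi/5) + exp(-4*I*pi/5) + exp(2*I*pi/5) + 3*exp(4*I*pi/5)) + (1 + exp(-2*I*pi/5) + exp(-4*I*pi/5) + exp(4*I*pi/5) + 3*exp(2*I*pi/5))] = 5/5 = 1
  <chi_rho, chi_1> = (1/5)[1*(7)*conj(1) + 1*(1 + 3*exp(-2*I*pi/5) + exp(-4*I*pi/5) + exp(4*I*pi/5) + exp(2*I*pi/5))*conj(exp(2*I*pi/5)) + 1*(1 + 3*exp(-4*I*pi/5) + exp(-2*I*pi/5) + exp(4*I*pi/5) + exp(2*I*pi/5))*conj(exp(4*I*pi/5)) + 1*(1 + exp(-2*I*pi/5) + exp(-4*I*pi/5) + exp(2*I*pi/5) + 3*exp(4*I*pi/5))*conj(exp(-4*I*pi/5)) + 1*(1 + exp(-2*I*pi/5) + exp(-4*I*pi/5) + exp(4*I*pi/5) + 3*exp(2*I*pi/5))*conj(exp(-2*I*pi/5))]
      = (1/5)[(7) + (1 + 3*exp(-4*I*pi/5) + exp(-2*I*pi/5) + exp(4*I*pi/5) + exp(2*I*pi/5)) + (1 + exp(-2*I*pi/5) + exp(-4*I*pi/5) + exp(4*I*pi/5) + 3*exp(2*I*pi/5)) + (1 + 3*exp(-2*I*pi/5) + exp(-4*I*pi/5) + exp(4*I*pi/5) + exp(2*I*pi/5)) + (1 + exp(-2*I*pi/5) + exp(-4*I*pi/5) + exp(2*I*pi/5) + 3*exp(4*I*pi/5))] = 5/5 = 1
  <chi_rho, chi_2> = (1/5)[1*(7)*conj(1) + 1*(1 + 3*exp(-2*I*pi/5) + exp(-4*I*pi/5) + exp(4*I*pi/5) + exp(2*I*pi/5))*conj(exp(4*I*pi/5)) + 1*(1 + 3*exp(-4*I*pi/5) + exp(-2*I*pi/5) + exp(4*I*pi/5) + exp(2*I*pi/5))*conj(exp(-2*I*pi/5)) + 1*(1 + exp(-2*I*pi/5) + exp(-4*I*pi/5) + exp(2*I*pi/5) + 3*exp(4*I*pi/5))*conj(exp(2*I*pi/5)) + 1*(1 + exp(-2*I*pi/5) + exp(-4*I*pi/5) + exp(4*I*pi/5) + 3*exp(2*I*pi/5))*conj(exp(-4*I*pi/5))]
      = (1/5)[(7) + (1 + exp(-2*I*pi/5) + exp(-4*I*pi/5) + exp(2*I*pi/5) + 3*exp(4*I*pi/5)) + (1 + 3*exp(-2*I*pi/5) + exp(-4*I*pi/5) + exp(4*I*pi/5) + exp(2*I*pi/5)) + (1 + exp(-2*I*pi/5) + exp(-4*I*pi/5) + exp(4*I*pi/5) + 3*exp(2*I*pi/5)) + (1 + 3*exp(-4*I*pi/5) + exp(-2*I*pi/5) + exp(4*I*pi/5) + exp(2*I*pi/5))] = 5/5 = 1
  <chi_rho, chi_3> = (1/5)[1*(7)*conj(1) + 1*(1 + 3*exp(-2*I*pi/5) + exp(-4*I*pi/5) + exp(4*I*pi/5) + exp(2*I*pi/5))*conj(exp(-4*I*pi/5)) + 1*(1 + 3*exp(-4*I*pi/5) + exp(-2*I*pi/5) + exp(4*I*pi/5) + exp(2*I*pi/5))*conj(exp(2*I*pi/5)) + 1*(1 + exp(-2*I*pi/5) + exp(-4*I*pi/5) + exp(2*I*pi/5) + 3*exp(4*I*pi/5))*conj(exp(-2*I*pi/5)) + 1*(1 + exp(-2*I*pi/5) + exp(-4*I*pi/5) + exp(4*I*pi/5) + 3*exp(2*I*pi/5))*conj(exp(4*I*pi/5))]
      = (1/5)[(7) + (1 + exp(-2*I*pi/5) + exp(-4*I*pi/5) + exp(4*I*pi/5) + 3*exp(2*I*pi/5)) + (1 + exp(-2*I*pi/5) + exp(-4*I*pi/5) + exp(2*I*pi/5) + 3*exp(4*I*pi/5)) + (1 + 3*exp(-4*I*pi/5) + exp(-2*I*pi/5) + exp(4*I*pi/5) + exp(2*I*pi/5)) + (1 + 3*exp(-2*I*pi/5) + exp(-4*I*pi/5) + exp(4*I*pi/5) + exp(2*I*pi/5))] = 5/5 = 1
  <chi_rho, chi_4> = (1/5)[1*(7)*conj(1) + 1*(1 + 3*exp(-2*I*pi/5) + exp(-4*I*pi/5) + exp(4*I*pi/5) + exp(2*I*pi/5))*conj(exp(-2*I*pi/5)) + 1*(1 + 3*exp(-4*I*pi/5) + exp(-2*I*pi/5) + exp(4*I*pi/5) + exp(2*I*pi/5))*conj(exp(-4*I*pi/5)) + 1*(1 + exp(-2*I*pi/5) + exp(-4*I*pi/5) + exp(2*I*pi/5) + 3*exp(4*I*pi/5))*conj(exp(4*I*pi/5)) + 1*(1 + exp(-2*I*pi/5) + exp(-4*I*pi/5) + exp(4*I*pi/5) + 3*exp(2*I*pi/5))*conj(exp(2*I*pi/5))]
      = (1/5)[(7) + (2) + (2) + (2) + (2)] = 15/5 = 3
(Exp terms are combined using exp(i*s)*conj(exp(i*t)) = exp(i*(s-t)), and sums of them are collapsed using the identity that for every m > 1 the m distinct m-th roots of unity sum to 0, e.g. 1 + exp(2*I*pi/3) + exp(-2*I*pi/3) = 0.)
Dimension check: dim(rho) = sum (mult * dim) = 1*1 + 1*1 + 1*1 + 1*1 + 3*1 = 7 = chi_rho(e) = 7.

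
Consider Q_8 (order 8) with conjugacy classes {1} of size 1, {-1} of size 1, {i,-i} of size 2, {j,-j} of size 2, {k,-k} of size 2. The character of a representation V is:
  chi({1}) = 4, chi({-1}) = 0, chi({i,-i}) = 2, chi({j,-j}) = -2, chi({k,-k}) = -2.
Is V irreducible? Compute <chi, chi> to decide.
Not irreducible (reducible): <chi, chi> = 5 > 1.

Working: <chi, chi> = (1/|G|) sum_C |C| * |chi(C)|^2 = (1/8)[1*|4|^2 + 1*|0|^2 + 2*|2|^2 + 2*|-2|^2 + 2*|-2|^2]
  = (1/8)[(16) + (0) + (8) + (8) + (8)] = 40/8 = 5.
A character is irreducible iff <chi, chi> = 1, so this representation is reducible.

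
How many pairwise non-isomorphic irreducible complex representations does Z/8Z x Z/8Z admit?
64

Working: The number of irreducible complex representations of a finite group equals its number of conjugacy classes. Z/8Z x Z/8Z is abelian of order 64, so every element is its own conjugacy class: 64 classes, so Z/8Z x Z/8Z (order 64) has exactly 64 irreducible complex representations.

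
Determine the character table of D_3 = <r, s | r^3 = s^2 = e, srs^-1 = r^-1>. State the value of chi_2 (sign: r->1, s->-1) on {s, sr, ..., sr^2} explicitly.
Conjugacy classes: {e} of size 1, {r^1, r^2} of size 2, {s, sr, ..., sr^2} of size 3.
Character table:
  irrep \ class              {e} (size 1)  {r^1, r^2} (size 2)  {s, sr, ..., sr^2} (size 3)
  chi_1 (triv)               1             1                    1                          
  chi_2 (sign: r->1, s->-1)  1             1                    -1                         
  chi_3 (2d, j=1)            2             -1                   0                          

Spot check: chi_2 (sign: r->1, s->-1) on {s, sr, ..., sr^2} = -1.

Argument: D_3 has order 2*3 = 6 with 3 conjugacy classes, hence 3 irreducibles. Sum of squared dims 1 + 1 + 4 = 6 = |G|. Linear characters come from the abelianisation; the 2-dimensional irreps have character r^k -> 2*cos(2*pi*j*k/3), reflections -> 0.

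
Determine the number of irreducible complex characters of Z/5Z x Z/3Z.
15

Details: The number of irreducible complex representations of a finite group equals its number of conjugacy classes. Z/5Z x Z/3Z is abelian of order 15, so every element is its own conjugacy class: 15 classes, so Z/5Z x Z/3Z (order 15) has exactly 15 irreducible complex representations.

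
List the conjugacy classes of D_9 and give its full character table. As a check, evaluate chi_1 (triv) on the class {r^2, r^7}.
Conjugacy classes: {e} of size 1, {r^1, r^8} of size 2, {r^2, r^7} of size 2, {r^3, r^6} of size 2, {r^4, r^5} of size 2, {s, sr, ..., sr^8} of size 9.
Character table:
  irrep \ class              {e} (size 1)  {r^1, r^8} (size 2)  {r^2, r^7} (size 2)  {r^3, r^6} (size 2)  {r^4, r^5} (size 2)  {s, sr, ..., sr^8} (size 9)
  chi_1 (triv)               1             1                    1                    1                    1                    1                          
  chi_2 (sign: r->1, s->-1)  1             1                    1                    1                    1                    -1                         
  chi_3 (2d, j=1)            2             2*cos(2*pi/9)        2*cos(4*pi/9)        -1                   -2*cos(pi/9)         0                          
  chi_4 (2d, j=2)            2             2*cos(4*pi/9)        -2*cos(pi/9)         -1                   2*cos(2*pi/9)        0                          
  chi_5 (2d, j=3)            2             -1                   -1                   2                    -1                   0                          
  chi_6 (2d, j=4)            2             -2*cos(pi/9)         2*cos(2*pi/9)        -1                   2*cos(4*pi/9)        0                          

Spot check: chi_1 (triv) on {r^2, r^7} = 1.

Argument: D_9 has order 2*9 = 18 with 6 conjugacy classes, hence 6 irreducibles. Sum of squared dims 1 + 1 + 4 + 4 + 4 + 4 = 18 = |G|. Linear characters come from the abelianisation; the 2-dimensional irreps have character r^k -> 2*cos(2*pi*j*k/9), reflections -> 0.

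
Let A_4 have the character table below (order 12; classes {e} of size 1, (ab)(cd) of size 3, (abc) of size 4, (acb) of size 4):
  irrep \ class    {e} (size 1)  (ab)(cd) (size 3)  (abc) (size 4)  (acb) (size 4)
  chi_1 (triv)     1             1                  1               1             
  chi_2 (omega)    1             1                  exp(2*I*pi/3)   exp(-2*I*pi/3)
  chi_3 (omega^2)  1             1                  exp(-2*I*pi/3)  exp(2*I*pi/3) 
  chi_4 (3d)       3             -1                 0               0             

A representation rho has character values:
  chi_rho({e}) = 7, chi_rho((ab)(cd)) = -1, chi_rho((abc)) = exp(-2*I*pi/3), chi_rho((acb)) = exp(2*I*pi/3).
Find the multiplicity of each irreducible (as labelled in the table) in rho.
Multiplicities: chi_1: 0, chi_2: 0, chi_3: 1, chi_4: 2.

Proof sketch: Use <chi_rho, chi> = (1/|G|) sum_C |C| * chi_rho(C) * conj(chi(C)) with |G| = 12 for each irreducible chi in the table:
  <chi_rho, chi_1> = (1/12)[1*(7)*conj(1) + 3*(-1)*conj(1) + 4*(exp(-2*I*pi/3))*conj(1) + 4*(exp(2*I*pi/3))*conj(1)]
      = (1/12)[(7) + (-3) + (4*exp(-2*I*pi/3)) + (4*exp(2*I*pi/3))] = 0/12 = 0
  <chi_rho, chi_2> = (1/12)[1*(7)*conj(1) + 3*(-1)*conj(1) + 4*(exp(-2*I*pi/3))*conj(exp(2*I*pi/3)) + 4*(exp(2*I*pi/3))*conj(exp(-2*I*pi/3))]
      = (1/12)[(7) + (-3) + (4*exp(2*I*pi/3)) + (4*exp(-2*I*pi/3))] = 0/12 = 0
  <chi_rho, chi_3> = (1/12)[1*(7)*conj(1) + 3*(-1)*conj(1) + 4*(exp(-2*I*pi/3))*conj(exp(-2*I*pi/3)) + 4*(exp(2*I*pi/3))*conj(exp(2*I*pi/3))]
      = (1/12)[(7) + (-3) + (4) + (4)] = 12/12 = 1
  <chi_rho, chi_4> = (1/12)[1*(7)*conj(3) + 3*(-1)*conj(-1) + 4*(exp(-2*I*pi/3))*conj(0) + 4*(exp(2*I*pi/3))*conj(0)]
      = (1/12)[(21) + (3) + (0) + (0)] = 24/12 = 2
(Exp terms are combined using exp(i*s)*conj(exp(i*t)) = exp(i*(s-t)), and sums of them are collapsed using the identity that for every m > 1 the m distinct m-th roots of unity sum to 0, e.g. 1 + exp(2*I*pi/3) + exp(-2*I*pi/3) = 0.)
Dimension check: dim(rho) = sum (mult * dim) = 0*1 + 0*1 + 1*1 + 2*3 = 7 = chi_rho(e) = 7.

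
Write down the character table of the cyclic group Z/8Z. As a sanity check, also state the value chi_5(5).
Character table of Z/8Z (irreps indexed chi_0,...,chi_7 with chi_k(m) = zeta_8^(k*m), zeta_8 = exp(2*pi*i/8)):
  irrep \ class  {0} (size 1)  {1} (size 1)    {2} (size 1)  {3} (size 1)    {4} (size 1)  {5} (size 1)    {6} (size 1)  {7} (size 1)  
  chi_0          1             1               1             1               1             1               1             1             
  chi_1          1             exp(I*pi/4)     I             exp(3*I*pi/4)   -1            exp(-3*I*pi/4)  -I            exp(-I*pi/4)  
  chi_2          1             I               -1            -I              1             I               -1            -I            
  chi_3          1             exp(3*I*pi/4)   -I            exp(I*pi/4)     -1            exp(-I*pi/4)    I             exp(-3*I*pi/4)
  chi_4          1             -1              1             -1              1             -1              1             -1            
  chi_5          1             exp(-3*I*pi/4)  I             exp(-I*pi/4)    -1            exp(I*pi/4)     -I            exp(3*I*pi/4) 
  chi_6          1             -I              -1            I               1             -I              -1            I             
  chi_7          1             exp(-I*pi/4)    -I            exp(-3*I*pi/4)  -1            exp(3*I*pi/4)   I             exp(I*pi/4)   

Spot check: chi_5(5) = zeta_8^(5*5) = zeta_8^25 = exp(I*pi/4).

Argument: Z/8Z is abelian, so all 8 irreducible complex representations are 1-dimensional. They are given by chi_k(m) = zeta_8^(k*m) for k = 0,...,7. Row orthogonality: sum_m chi_k(m) conj(chi_l(m)) = 8 * [k = l].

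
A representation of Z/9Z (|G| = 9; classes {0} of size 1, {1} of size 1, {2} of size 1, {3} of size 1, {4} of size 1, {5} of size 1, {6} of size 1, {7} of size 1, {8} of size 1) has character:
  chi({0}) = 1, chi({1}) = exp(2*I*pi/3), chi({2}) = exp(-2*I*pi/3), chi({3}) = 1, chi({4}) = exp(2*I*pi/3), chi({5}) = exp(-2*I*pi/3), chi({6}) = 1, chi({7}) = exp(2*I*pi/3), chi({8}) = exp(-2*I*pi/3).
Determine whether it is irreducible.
Irreducible: <chi, chi> = 1.

Why: <chi, chi> = (1/|G|) sum_C |C| * |chi(C)|^2 = (1/9)[1*|1|^2 + 1*|exp(2*I*pi/3)|^2 + 1*|exp(-2*I*pi/3)|^2 + 1*|1|^2 + 1*|exp(2*I*pi/3)|^2 + 1*|exp(-2*I*pi/3)|^2 + 1*|1|^2 + 1*|exp(2*I*pi/3)|^2 + 1*|exp(-2*I*pi/3)|^2]
  = (1/9)[(1) + (1) + (1) + (1) + (1) + (1) + (1) + (1) + (1)] = 9/9 = 1.
(Exp terms are combined using exp(i*s)*conj(exp(i*t)) = exp(i*(s-t)), and sums of them are collapsed using the identity that for every m > 1 the m distinct m-th roots of unity sum to 0, e.g. 1 + exp(2*I*pi/3) + exp(-2*I*pi/3) = 0.)
A character is irreducible iff <chi, chi> = 1, so this representation is irreducible.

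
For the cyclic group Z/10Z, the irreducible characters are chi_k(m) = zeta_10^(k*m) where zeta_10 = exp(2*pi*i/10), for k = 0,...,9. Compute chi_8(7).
chi_8(7) = zeta_10^56 = exp(-4*I*pi/5)

Reasoning: chi_8(7) = zeta_10^(8*7) = zeta_10^56. Since zeta_10^10 = 1, this equals zeta_10^6 = exp(2*pi*i*6/10) = exp(-4*I*pi/5).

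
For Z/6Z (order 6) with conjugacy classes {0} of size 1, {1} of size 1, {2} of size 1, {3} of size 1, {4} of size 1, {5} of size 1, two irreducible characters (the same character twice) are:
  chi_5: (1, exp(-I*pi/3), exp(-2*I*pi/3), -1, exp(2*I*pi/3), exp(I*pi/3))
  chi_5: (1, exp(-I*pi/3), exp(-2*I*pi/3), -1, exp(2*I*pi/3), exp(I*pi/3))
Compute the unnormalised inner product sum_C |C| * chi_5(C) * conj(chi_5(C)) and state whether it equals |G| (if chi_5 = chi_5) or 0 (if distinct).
Sum = 6 = |G| = 6; so <chi_5, chi_5> = 1 (norm-1 confirms irreducibility).

Why: Compute term by term over conjugacy classes (|C| * chi_5(C) * conj(chi_5(C))):
  1*(1)*conj(1) + 1*(exp(-I*pi/3))*conj(exp(-I*pi/3)) + 1*(exp(-2*I*pi/3))*conj(exp(-2*I*pi/3)) + 1*(-1)*conj(-1) + 1*(exp(2*I*pi/3))*conj(exp(2*I*pi/3)) + 1*(exp(I*pi/3))*conj(exp(I*pi/3))
  = (1) + (1) + (1) + (1) + (1) + (1)
  = 6.
(Exp terms are combined using exp(i*s)*conj(exp(i*t)) = exp(i*(s-t)), and sums of them are collapsed using the identity that for every m > 1 the m distinct m-th roots of unity sum to 0, e.g. 1 + exp(2*I*pi/3) + exp(-2*I*pi/3) = 0.)
Dividing by |G| = 6 gives 6/6 = 1, matching the row-orthogonality relation <chi_5, chi_5> = [chi_5 = chi_5].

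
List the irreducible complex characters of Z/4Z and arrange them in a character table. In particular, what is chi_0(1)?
Character table of Z/4Z (irreps indexed chi_0,...,chi_3 with chi_k(m) = zeta_4^(k*m), zeta_4 = exp(2*pi*i/4)):
  irrep \ class  {0} (size 1)  {1} (size 1)  {2} (size 1)  {3} (size 1)
  chi_0          1             1             1             1           
  chi_1          1             I             -1            -I          
  chi_2          1             -1            1             -1          
  chi_3          1             -I            -1            I           

Spot check: chi_0(1) = zeta_4^(0*1) = zeta_4^0 = 1.

Argument: Z/4Z is abelian, so all 4 irreducible complex representations are 1-dimensional. They are given by chi_k(m) = zeta_4^(k*m) for k = 0,...,3. Row orthogonality: sum_m chi_k(m) conj(chi_l(m)) = 4 * [k = l].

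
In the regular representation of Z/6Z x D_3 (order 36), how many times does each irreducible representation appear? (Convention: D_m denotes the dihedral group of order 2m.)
Each irreducible V_i of dimension d_i appears with multiplicity d_i, i.e. rho_reg = (direct sum over all irreducibles V_i) d_i V_i. The irreducible dimensions for Z/6Z x D_3 are 1, 1, 1, 1, 1, 1, 1, 1, 1, 1, 1, 1, 2, 2, 2, 2, 2, 2: 12 irreducibles of dimension 1, each with multiplicity 1; 6 irreducibles of dimension 2, each with multiplicity 2. Total dimension 12*1*1 + 6*2*2 = 36 = |G|.

General theorem: in the regular representation of a finite group G, each irreducible appears with multiplicity equal to its dimension. Check: dim(rho_reg) = sum d_i^2 = 1 + 1 + 1 + 1 + 1 + 1 + 1 + 1 + 1 + 1 + 1 + 1 + 4 + 4 + 4 + 4 + 4 + 4 = 36 = |G|.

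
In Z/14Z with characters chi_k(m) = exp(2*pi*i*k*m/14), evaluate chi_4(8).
chi_4(8) = zeta_14^32 = exp(4*I*pi/7)

Justification: chi_4(8) = zeta_14^(4*8) = zeta_14^32. Since zeta_14^14 = 1, this equals zeta_14^4 = exp(2*pi*i*4/14) = exp(4*I*pi/7).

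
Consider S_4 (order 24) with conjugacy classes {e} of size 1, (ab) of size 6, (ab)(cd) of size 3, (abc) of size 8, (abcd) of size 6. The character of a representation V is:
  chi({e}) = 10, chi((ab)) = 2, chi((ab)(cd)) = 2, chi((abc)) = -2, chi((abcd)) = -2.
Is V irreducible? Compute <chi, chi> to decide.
Not irreducible (reducible): <chi, chi> = 8 > 1.

Justification: <chi, chi> = (1/|G|) sum_C |C| * |chi(C)|^2 = (1/24)[1*|10|^2 + 6*|2|^2 + 3*|2|^2 + 8*|-2|^2 + 6*|-2|^2]
  = (1/24)[(100) + (24) + (12) + (32) + (24)] = 192/24 = 8.
A character is irreducible iff <chi, chi> = 1, so this representation is reducible.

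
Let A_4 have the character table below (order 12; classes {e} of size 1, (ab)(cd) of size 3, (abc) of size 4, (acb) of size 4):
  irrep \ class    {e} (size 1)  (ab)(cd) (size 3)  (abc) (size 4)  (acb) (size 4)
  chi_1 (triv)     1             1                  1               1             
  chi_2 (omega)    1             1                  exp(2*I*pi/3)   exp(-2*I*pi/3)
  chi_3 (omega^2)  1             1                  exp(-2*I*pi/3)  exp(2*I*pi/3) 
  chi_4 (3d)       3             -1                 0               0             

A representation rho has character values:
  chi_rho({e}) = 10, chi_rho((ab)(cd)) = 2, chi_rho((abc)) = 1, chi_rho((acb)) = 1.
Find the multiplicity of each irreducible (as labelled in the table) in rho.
Multiplicities: chi_1: 2, chi_2: 1, chi_3: 1, chi_4: 2.

Derivation: Use <chi_rho, chi> = (1/|G|) sum_C |C| * chi_rho(C) * conj(chi(C)) with |G| = 12 for each irreducible chi in the table:
  <chi_rho, chi_1> = (1/12)[1*(10)*conj(1) + 3*(2)*conj(1) + 4*(1)*conj(1) + 4*(1)*conj(1)]
      = (1/12)[(10) + (6) + (4) + (4)] = 24/12 = 2
  <chi_rho, chi_2> = (1/12)[1*(10)*conj(1) + 3*(2)*conj(1) + 4*(1)*conj(exp(2*I*pi/3)) + 4*(1)*conj(exp(-2*I*pi/3))]
      = (1/12)[(10) + (6) + (4 + 8*exp(-2*I*pi/3) + 4*exp(2*I*pi/3)) + (4 + 4*exp(-2*I*pi/3) + 8*exp(2*I*pi/3))] = 12/12 = 1
  <chi_rho, chi_3> = (1/12)[1*(10)*conj(1) + 3*(2)*conj(1) + 4*(1)*conj(exp(-2*I*pi/3)) + 4*(1)*conj(exp(2*I*pi/3))]
      = (1/12)[(10) + (6) + (4 + 4*exp(-2*I*pi/3) + 8*exp(2*I*pi/3)) + (4 + 8*exp(-2*I*pi/3) + 4*exp(2*I*pi/3))] = 12/12 = 1
  <chi_rho, chi_4> = (1/12)[1*(10)*conj(3) + 3*(2)*conj(-1) + 4*(1)*conj(0) + 4*(1)*conj(0)]
      = (1/12)[(30) + (-6) + (0) + (0)] = 24/12 = 2
(Exp terms are combined using exp(i*s)*conj(exp(i*t)) = exp(i*(s-t)), and sums of them are collapsed using the identity that for every m > 1 the m distinct m-th roots of unity sum to 0, e.g. 1 + exp(2*I*pi/3) + exp(-2*I*pi/3) = 0.)
Dimension check: dim(rho) = sum (mult * dim) = 2*1 + 1*1 + 1*1 + 2*3 = 10 = chi_rho(e) = 10.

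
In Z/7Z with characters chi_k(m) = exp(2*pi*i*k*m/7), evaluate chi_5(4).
chi_5(4) = zeta_7^20 = exp(-2*I*pi/7)

Justification: chi_5(4) = zeta_7^(5*4) = zeta_7^20. Since zeta_7^7 = 1, this equals zeta_7^6 = exp(2*pi*i*6/7) = exp(-2*I*pi/7).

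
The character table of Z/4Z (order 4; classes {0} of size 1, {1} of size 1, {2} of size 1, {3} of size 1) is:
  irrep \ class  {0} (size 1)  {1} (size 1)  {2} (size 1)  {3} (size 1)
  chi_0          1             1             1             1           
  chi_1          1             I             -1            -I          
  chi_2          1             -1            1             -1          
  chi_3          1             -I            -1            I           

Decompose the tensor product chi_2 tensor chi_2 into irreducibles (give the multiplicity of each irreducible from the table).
chi_2 tensor chi_2 = chi_0 (all other irreducibles have multiplicity 0).

Argument: The character of a tensor product is the pointwise product (chi_2 * chi_2)(C) = chi_2(C) * chi_2(C):
  {0}: (1)*(1), {1}: (-1)*(-1), {2}: (1)*(1), {3}: (-1)*(-1)
so (chi_2 * chi_2) takes values
  {0} -> 1, {1} -> 1, {2} -> 1, {3} -> 1.
Now take the inner product of this character with each irreducible chi from the table, <chi_2*chi_2, chi> = (1/4) sum_C |C| (chi_2*chi_2)(C) conj(chi(C)):
  <chi_2*chi_2, chi_0> = (1/4)[1*(1)*conj(1) + 1*(1)*conj(1) + 1*(1)*conj(1) + 1*(1)*conj(1)]
      = (1/4)[(1) + (1) + (1) + (1)] = 4/4 = 1
  <chi_2*chi_2, chi_1> = (1/4)[1*(1)*conj(1) + 1*(1)*conj(I) + 1*(1)*conj(-1) + 1*(1)*conj(-I)]
      = (1/4)[(1) + (-I) + (-1) + (I)] = 0/4 = 0
  <chi_2*chi_2, chi_2> = (1/4)[1*(1)*conj(1) + 1*(1)*conj(-1) + 1*(1)*conj(1) + 1*(1)*conj(-1)]
      = (1/4)[(1) + (-1) + (1) + (-1)] = 0/4 = 0
  <chi_2*chi_2, chi_3> = (1/4)[1*(1)*conj(1) + 1*(1)*conj(-I) + 1*(1)*conj(-1) + 1*(1)*conj(I)]
      = (1/4)[(1) + (I) + (-1) + (-I)] = 0/4 = 0
(Exp terms are combined using exp(i*s)*conj(exp(i*t)) = exp(i*(s-t)), and sums of them are collapsed using the identity that for every m > 1 the m distinct m-th roots of unity sum to 0, e.g. 1 + exp(2*I*pi/3) + exp(-2*I*pi/3) = 0.)
Hence the multiplicities are chi_0: 1. Dimension check: dim(chi_2)*dim(chi_2) = 1*1 = 1 and sum (mult * dim) = 1*1 = 1.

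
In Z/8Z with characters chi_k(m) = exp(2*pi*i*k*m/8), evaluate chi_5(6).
chi_5(6) = zeta_8^30 = -I

Derivation: chi_5(6) = zeta_8^(5*6) = zeta_8^30. Since zeta_8^8 = 1, this equals zeta_8^6 = exp(2*pi*i*6/8) = -I.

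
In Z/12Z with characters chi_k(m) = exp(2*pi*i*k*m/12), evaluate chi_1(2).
chi_1(2) = zeta_12^2 = exp(I*pi/3)

Solution. chi_1(2) = zeta_12^(1*2) = zeta_12^2. Since zeta_12^12 = 1, this equals zeta_12^2 = exp(2*pi*i*2/12) = exp(I*pi/3).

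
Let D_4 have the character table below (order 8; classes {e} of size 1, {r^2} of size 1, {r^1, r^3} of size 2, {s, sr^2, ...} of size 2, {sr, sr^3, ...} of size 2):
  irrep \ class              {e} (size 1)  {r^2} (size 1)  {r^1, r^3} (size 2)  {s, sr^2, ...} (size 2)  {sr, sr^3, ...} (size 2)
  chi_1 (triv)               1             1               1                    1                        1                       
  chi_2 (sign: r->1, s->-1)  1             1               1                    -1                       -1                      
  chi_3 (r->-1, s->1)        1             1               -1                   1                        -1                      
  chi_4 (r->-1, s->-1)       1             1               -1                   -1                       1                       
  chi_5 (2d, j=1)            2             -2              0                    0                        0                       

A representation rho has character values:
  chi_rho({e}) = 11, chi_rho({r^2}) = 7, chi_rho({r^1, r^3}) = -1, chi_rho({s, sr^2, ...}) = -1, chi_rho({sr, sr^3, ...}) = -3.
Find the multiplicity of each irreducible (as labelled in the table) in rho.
Multiplicities: chi_1: 1, chi_2: 3, chi_3: 3, chi_4: 2, chi_5: 1.

Justification: Use <chi_rho, chi> = (1/|G|) sum_C |C| * chi_rho(C) * conj(chi(C)) with |G| = 8 for each irreducible chi in the table:
  <chi_rho, chi_1> = (1/8)[1*(11)*conj(1) + 1*(7)*conj(1) + 2*(-1)*conj(1) + 2*(-1)*conj(1) + 2*(-3)*conj(1)]
      = (1/8)[(11) + (7) + (-2) + (-2) + (-6)] = 8/8 = 1
  <chi_rho, chi_2> = (1/8)[1*(11)*conj(1) + 1*(7)*conj(1) + 2*(-1)*conj(1) + 2*(-1)*conj(-1) + 2*(-3)*conj(-1)]
      = (1/8)[(11) + (7) + (-2) + (2) + (6)] = 24/8 = 3
  <chi_rho, chi_3> = (1/8)[1*(11)*conj(1) + 1*(7)*conj(1) + 2*(-1)*conj(-1) + 2*(-1)*conj(1) + 2*(-3)*conj(-1)]
      = (1/8)[(11) + (7) + (2) + (-2) + (6)] = 24/8 = 3
  <chi_rho, chi_4> = (1/8)[1*(11)*conj(1) + 1*(7)*conj(1) + 2*(-1)*conj(-1) + 2*(-1)*conj(-1) + 2*(-3)*conj(1)]
      = (1/8)[(11) + (7) + (2) + (2) + (-6)] = 16/8 = 2
  <chi_rho, chi_5> = (1/8)[1*(11)*conj(2) + 1*(7)*conj(-2) + 2*(-1)*conj(0) + 2*(-1)*conj(0) + 2*(-3)*conj(0)]
      = (1/8)[(22) + (-14) + (0) + (0) + (0)] = 8/8 = 1
Dimension check: dim(rho) = sum (mult * dim) = 1*1 + 3*1 + 3*1 + 2*1 + 1*2 = 11 = chi_rho(e) = 11.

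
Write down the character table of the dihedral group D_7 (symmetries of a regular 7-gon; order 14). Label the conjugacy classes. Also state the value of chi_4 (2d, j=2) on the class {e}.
Conjugacy classes: {e} of size 1, {r^1, r^6} of size 2, {r^2, r^5} of size 2, {r^3, r^4} of size 2, {s, sr, ..., sr^6} of size 7.
Character table:
  irrep \ class              {e} (size 1)  {r^1, r^6} (size 2)  {r^2, r^5} (size 2)  {r^3, r^4} (size 2)  {s, sr, ..., sr^6} (size 7)
  chi_1 (triv)               1             1                    1                    1                    1                          
  chi_2 (sign: r->1, s->-1)  1             1                    1                    1                    -1                         
  chi_3 (2d, j=1)            2             2*cos(2*pi/7)        -2*cos(3*pi/7)       -2*cos(pi/7)         0                          
  chi_4 (2d, j=2)            2             -2*cos(3*pi/7)       -2*cos(pi/7)         2*cos(2*pi/7)        0                          
  chi_5 (2d, j=3)            2             -2*cos(pi/7)         2*cos(2*pi/7)        -2*cos(3*pi/7)       0                          

Spot check: chi_4 (2d, j=2) on {e} = 2.

Proof sketch: D_7 has order 2*7 = 14 with 5 conjugacy classes, hence 5 irreducibles. Sum of squared dims 1 + 1 + 4 + 4 + 4 = 14 = |G|. Linear characters come from the abelianisation; the 2-dimensional irreps have character r^k -> 2*cos(2*pi*j*k/7), reflections -> 0.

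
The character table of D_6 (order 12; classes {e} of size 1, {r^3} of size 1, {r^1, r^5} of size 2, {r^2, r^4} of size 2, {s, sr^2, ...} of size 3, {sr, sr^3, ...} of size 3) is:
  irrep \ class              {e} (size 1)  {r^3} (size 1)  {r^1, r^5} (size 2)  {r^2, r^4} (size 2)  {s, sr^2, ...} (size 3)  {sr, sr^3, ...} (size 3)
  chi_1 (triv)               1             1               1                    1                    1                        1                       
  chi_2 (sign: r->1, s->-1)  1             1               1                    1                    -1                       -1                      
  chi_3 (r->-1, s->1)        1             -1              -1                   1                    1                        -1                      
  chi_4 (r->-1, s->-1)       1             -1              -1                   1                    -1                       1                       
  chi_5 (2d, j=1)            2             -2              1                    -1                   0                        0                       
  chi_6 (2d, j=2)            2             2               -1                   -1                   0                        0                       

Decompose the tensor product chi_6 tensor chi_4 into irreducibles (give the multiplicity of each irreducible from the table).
chi_6 tensor chi_4 = chi_5 (all other irreducibles have multiplicity 0).

Solution. The character of a tensor product is the pointwise product (chi_6 * chi_4)(C) = chi_6(C) * chi_4(C):
  {e}: (2)*(1), {r^3}: (2)*(-1), {r^1, r^5}: (-1)*(-1), {r^2, r^4}: (-1)*(1), {s, sr^2, ...}: (0)*(-1), {sr, sr^3, ...}: (0)*(1)
so (chi_6 * chi_4) takes values
  {e} -> 2, {r^3} -> -2, {r^1, r^5} -> 1, {r^2, r^4} -> -1, {s, sr^2, ...} -> 0, {sr, sr^3, ...} -> 0.
Now take the inner product of this character with each irreducible chi from the table, <chi_6*chi_4, chi> = (1/12) sum_C |C| (chi_6*chi_4)(C) conj(chi(C)):
  <chi_6*chi_4, chi_1> = (1/12)[1*(2)*conj(1) + 1*(-2)*conj(1) + 2*(1)*conj(1) + 2*(-1)*conj(1) + 3*(0)*conj(1) + 3*(0)*conj(1)]
      = (1/12)[(2) + (-2) + (2) + (-2) + (0) + (0)] = 0/12 = 0
  <chi_6*chi_4, chi_2> = (1/12)[1*(2)*conj(1) + 1*(-2)*conj(1) + 2*(1)*conj(1) + 2*(-1)*conj(1) + 3*(0)*conj(-1) + 3*(0)*conj(-1)]
      = (1/12)[(2) + (-2) + (2) + (-2) + (0) + (0)] = 0/12 = 0
  <chi_6*chi_4, chi_3> = (1/12)[1*(2)*conj(1) + 1*(-2)*conj(-1) + 2*(1)*conj(-1) + 2*(-1)*conj(1) + 3*(0)*conj(1) + 3*(0)*conj(-1)]
      = (1/12)[(2) + (2) + (-2) + (-2) + (0) + (0)] = 0/12 = 0
  <chi_6*chi_4, chi_4> = (1/12)[1*(2)*conj(1) + 1*(-2)*conj(-1) + 2*(1)*conj(-1) + 2*(-1)*conj(1) + 3*(0)*conj(-1) + 3*(0)*conj(1)]
      = (1/12)[(2) + (2) + (-2) + (-2) + (0) + (0)] = 0/12 = 0
  <chi_6*chi_4, chi_5> = (1/12)[1*(2)*conj(2) + 1*(-2)*conj(-2) + 2*(1)*conj(1) + 2*(-1)*conj(-1) + 3*(0)*conj(0) + 3*(0)*conj(0)]
      = (1/12)[(4) + (4) + (2) + (2) + (0) + (0)] = 12/12 = 1
  <chi_6*chi_4, chi_6> = (1/12)[1*(2)*conj(2) + 1*(-2)*conj(2) + 2*(1)*conj(-1) + 2*(-1)*conj(-1) + 3*(0)*conj(0) + 3*(0)*conj(0)]
      = (1/12)[(4) + (-4) + (-2) + (2) + (0) + (0)] = 0/12 = 0
Hence the multiplicities are chi_5: 1. Dimension check: dim(chi_6)*dim(chi_4) = 2*1 = 2 and sum (mult * dim) = 1*2 = 2.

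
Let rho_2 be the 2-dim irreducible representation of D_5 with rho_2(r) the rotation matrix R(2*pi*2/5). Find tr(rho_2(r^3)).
chi_{rho_2}(r^3) = 2*cos(2*pi*2*3/5) = -1/2 + sqrt(5)/2

Solution. rho_2(r^3) is rotation by angle 2*pi*2*3/5, whose trace is 2*cos(2*pi*2*3/5) = -1/2 + sqrt(5)/2.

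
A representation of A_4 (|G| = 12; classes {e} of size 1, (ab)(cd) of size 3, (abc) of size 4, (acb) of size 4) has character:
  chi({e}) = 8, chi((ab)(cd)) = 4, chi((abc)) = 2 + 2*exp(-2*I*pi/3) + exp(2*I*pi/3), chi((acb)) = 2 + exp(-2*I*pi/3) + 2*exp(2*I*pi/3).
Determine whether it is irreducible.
Not irreducible (reducible): <chi, chi> = 10 > 1.

Explanation: <chi, chi> = (1/|G|) sum_C |C| * |chi(C)|^2 = (1/12)[1*|8|^2 + 3*|4|^2 + 4*|2 + 2*exp(-2*I*pi/3) + exp(2*I*pi/3)|^2 + 4*|2 + exp(-2*I*pi/3) + 2*exp(2*I*pi/3)|^2]
  = (1/12)[(64) + (48) + (4) + (4)] = 120/12 = 10.
(Exp terms are combined using exp(i*s)*conj(exp(i*t)) = exp(i*(s-t)), and sums of them are collapsed using the identity that for every m > 1 the m distinct m-th roots of unity sum to 0, e.g. 1 + exp(2*I*pi/3) + exp(-2*I*pi/3) = 0.)
A character is irreducible iff <chi, chi> = 1, so this representation is reducible.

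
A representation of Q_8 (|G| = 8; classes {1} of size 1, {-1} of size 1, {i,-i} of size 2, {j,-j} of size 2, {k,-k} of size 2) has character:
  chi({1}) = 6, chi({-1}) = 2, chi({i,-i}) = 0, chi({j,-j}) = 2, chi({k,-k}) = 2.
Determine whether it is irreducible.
Not irreducible (reducible): <chi, chi> = 7 > 1.

Reasoning: <chi, chi> = (1/|G|) sum_C |C| * |chi(C)|^2 = (1/8)[1*|6|^2 + 1*|2|^2 + 2*|0|^2 + 2*|2|^2 + 2*|2|^2]
  = (1/8)[(36) + (4) + (0) + (8) + (8)] = 56/8 = 7.
A character is irreducible iff <chi, chi> = 1, so this representation is reducible.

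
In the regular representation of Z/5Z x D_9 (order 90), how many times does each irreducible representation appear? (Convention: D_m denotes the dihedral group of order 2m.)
Each irreducible V_i of dimension d_i appears with multiplicity d_i, i.e. rho_reg = (direct sum over all irreducibles V_i) d_i V_i. The irreducible dimensions for Z/5Z x D_9 are 1, 1, 1, 1, 1, 1, 1, 1, 1, 1, 2, 2, 2, 2, 2, 2, 2, 2, 2, 2, 2, 2, 2, 2, 2, 2, 2, 2, 2, 2: 10 irreducibles of dimension 1, each with multiplicity 1; 20 irreducibles of dimension 2, each with multiplicity 2. Total dimension 10*1*1 + 20*2*2 = 90 = |G|.

Details: General theorem: in the regular representation of a finite group G, each irreducible appears with multiplicity equal to its dimension. Check: dim(rho_reg) = sum d_i^2 = 1 + 1 + 1 + 1 + 1 + 1 + 1 + 1 + 1 + 1 + 4 + 4 + 4 + 4 + 4 + 4 + 4 + 4 + 4 + 4 + 4 + 4 + 4 + 4 + 4 + 4 + 4 + 4 + 4 + 4 = 90 = |G|.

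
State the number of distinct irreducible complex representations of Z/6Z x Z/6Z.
36

Derivation: The number of irreducible complex representations of a finite group equals its number of conjugacy classes. Z/6Z x Z/6Z is abelian of order 36, so every element is its own conjugacy class: 36 classes, so Z/6Z x Z/6Z (order 36) has exactly 36 irreducible complex representations.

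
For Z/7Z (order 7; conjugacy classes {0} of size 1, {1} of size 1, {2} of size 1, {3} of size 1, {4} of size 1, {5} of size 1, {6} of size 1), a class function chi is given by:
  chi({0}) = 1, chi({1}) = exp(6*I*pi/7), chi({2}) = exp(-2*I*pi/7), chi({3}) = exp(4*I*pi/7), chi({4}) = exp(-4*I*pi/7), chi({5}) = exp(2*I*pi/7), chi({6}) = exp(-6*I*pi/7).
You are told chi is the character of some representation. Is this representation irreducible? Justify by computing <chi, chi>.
Irreducible: <chi, chi> = 1.

Argument: <chi, chi> = (1/|G|) sum_C |C| * |chi(C)|^2 = (1/7)[1*|1|^2 + 1*|exp(6*I*pi/7)|^2 + 1*|exp(-2*I*pi/7)|^2 + 1*|exp(4*I*pi/7)|^2 + 1*|exp(-4*I*pi/7)|^2 + 1*|exp(2*I*pi/7)|^2 + 1*|exp(-6*I*pi/7)|^2]
  = (1/7)[(1) + (1) + (1) + (1) + (1) + (1) + (1)] = 7/7 = 1.
(Exp terms are combined using exp(i*s)*conj(exp(i*t)) = exp(i*(s-t)), and sums of them are collapsed using the identity that for every m > 1 the m distinct m-th roots of unity sum to 0, e.g. 1 + exp(2*I*pi/3) + exp(-2*I*pi/3) = 0.)
A character is irreducible iff <chi, chi> = 1, so this representation is irreducible.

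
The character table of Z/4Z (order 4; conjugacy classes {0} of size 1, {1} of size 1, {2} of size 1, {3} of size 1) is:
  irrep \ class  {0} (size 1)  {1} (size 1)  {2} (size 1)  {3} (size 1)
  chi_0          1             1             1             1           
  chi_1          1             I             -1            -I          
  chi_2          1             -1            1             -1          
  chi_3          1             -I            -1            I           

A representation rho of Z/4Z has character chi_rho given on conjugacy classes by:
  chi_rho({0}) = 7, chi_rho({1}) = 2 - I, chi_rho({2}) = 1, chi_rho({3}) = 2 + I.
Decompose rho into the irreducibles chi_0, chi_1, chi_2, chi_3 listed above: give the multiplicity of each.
Multiplicities: chi_0: 3, chi_1: 1, chi_2: 1, chi_3: 2.

Proof sketch: Use <chi_rho, chi> = (1/|G|) sum_C |C| * chi_rho(C) * conj(chi(C)) with |G| = 4 for each irreducible chi in the table:
  <chi_rho, chi_0> = (1/4)[1*(7)*conj(1) + 1*(2 - I)*conj(1) + 1*(1)*conj(1) + 1*(2 + I)*conj(1)]
      = (1/4)[(7) + (2 - I) + (1) + (2 + I)] = 12/4 = 3
  <chi_rho, chi_1> = (1/4)[1*(7)*conj(1) + 1*(2 - I)*conj(I) + 1*(1)*conj(-1) + 1*(2 + I)*conj(-I)]
      = (1/4)[(7) + (-1 - 2*I) + (-1) + (-1 + 2*I)] = 4/4 = 1
  <chi_rho, chi_2> = (1/4)[1*(7)*conj(1) + 1*(2 - I)*conj(-1) + 1*(1)*conj(1) + 1*(2 + I)*conj(-1)]
      = (1/4)[(7) + (-2 + I) + (1) + (-2 - I)] = 4/4 = 1
  <chi_rho, chi_3> = (1/4)[1*(7)*conj(1) + 1*(2 - I)*conj(-I) + 1*(1)*conj(-1) + 1*(2 + I)*conj(I)]
      = (1/4)[(7) + (1 + 2*I) + (-1) + (1 - 2*I)] = 8/4 = 2
(Exp terms are combined using exp(i*s)*conj(exp(i*t)) = exp(i*(s-t)), and sums of them are collapsed using the identity that for every m > 1 the m distinct m-th roots of unity sum to 0, e.g. 1 + exp(2*I*pi/3) + exp(-2*I*pi/3) = 0.)
Dimension check: dim(rho) = sum (mult * dim) = 3*1 + 1*1 + 1*1 + 2*1 = 7 = chi_rho(e) = 7.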